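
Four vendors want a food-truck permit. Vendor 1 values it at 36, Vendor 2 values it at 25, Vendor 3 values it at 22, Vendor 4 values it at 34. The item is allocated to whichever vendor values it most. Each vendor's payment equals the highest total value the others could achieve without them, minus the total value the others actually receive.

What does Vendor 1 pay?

Vendor 1 has the highest value and receives the item.
Without Vendor 1, the item would go to the next-highest value, 34, so the others could achieve 34.
With Vendor 1 present and winning, the others receive nothing, so their total is 0.
Payment = 34 - 0 = 34.

34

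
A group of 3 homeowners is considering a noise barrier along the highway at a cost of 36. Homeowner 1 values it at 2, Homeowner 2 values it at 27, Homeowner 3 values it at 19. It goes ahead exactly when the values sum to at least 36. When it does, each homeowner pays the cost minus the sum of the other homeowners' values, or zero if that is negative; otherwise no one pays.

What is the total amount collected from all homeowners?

Total value 48 ≥ cost 36, so it is built.
Homeowner 1: others sum to 46; max(0, 36 - 46) = 0.
Homeowner 2: others sum to 21; max(0, 36 - 21) = 15.
Homeowner 3: others sum to 29; max(0, 36 - 29) = 7.
Total collected = 0 + 15 + 7 = 22.

22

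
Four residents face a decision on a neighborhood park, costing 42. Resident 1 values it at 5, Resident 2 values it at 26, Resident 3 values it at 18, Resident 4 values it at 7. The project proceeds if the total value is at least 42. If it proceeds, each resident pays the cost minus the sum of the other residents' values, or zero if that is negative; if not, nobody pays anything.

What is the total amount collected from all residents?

16

Total value 56 ≥ cost 42, so it is built.
Resident 1: others sum to 51; max(0, 42 - 51) = 0.
Resident 2: others sum to 30; max(0, 42 - 30) = 12.
Resident 3: others sum to 38; max(0, 42 - 38) = 4.
Resident 4: others sum to 49; max(0, 42 - 49) = 0.
Total collected = 0 + 12 + 4 + 0 = 16.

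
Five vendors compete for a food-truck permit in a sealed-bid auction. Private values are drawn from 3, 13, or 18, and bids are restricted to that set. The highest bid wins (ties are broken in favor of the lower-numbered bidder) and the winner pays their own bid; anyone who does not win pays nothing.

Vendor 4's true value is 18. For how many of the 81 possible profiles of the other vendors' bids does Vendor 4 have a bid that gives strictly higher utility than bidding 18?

Others bid (3, 3, 3, 3): truth gives 0; bid 13 gives 5 > 0. Violating.
Others bid (3, 3, 3, 13): truth gives 0; bid 13 gives 5 > 0. Violating.
Others bid (3, 3, 3, 18): truth gives 0; no alternative beats it.
Others bid (3, 3, 13, 3): truth gives 0; no alternative beats it.
(Checking all 81 profiles: 2 have a profitable deviation, 79 do not.)

2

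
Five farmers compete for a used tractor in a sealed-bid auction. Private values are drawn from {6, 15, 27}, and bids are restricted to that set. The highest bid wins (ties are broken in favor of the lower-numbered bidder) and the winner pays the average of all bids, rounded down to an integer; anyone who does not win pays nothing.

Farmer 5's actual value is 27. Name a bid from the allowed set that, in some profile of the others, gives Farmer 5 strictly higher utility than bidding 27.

15

Suppose Farmer 1 bids 6, Farmer 2 bids 6, Farmer 3 bids 6 and Farmer 4 bids 6.
Bid 27: wins, pays 10, utility 27 - 10 = 17.
Bid 15: wins, pays 7, utility 27 - 7 = 20.
So bidding 15 beats truth here (20 > 17).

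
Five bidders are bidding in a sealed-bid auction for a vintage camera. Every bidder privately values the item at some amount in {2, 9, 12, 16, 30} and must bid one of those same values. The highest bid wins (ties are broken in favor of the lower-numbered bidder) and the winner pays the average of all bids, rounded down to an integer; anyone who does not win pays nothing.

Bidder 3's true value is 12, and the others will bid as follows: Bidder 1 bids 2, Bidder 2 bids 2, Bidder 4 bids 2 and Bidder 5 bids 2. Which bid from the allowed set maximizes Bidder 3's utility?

9

Bid 2: loses, pays 0, utility 0.
Bid 9: wins, pays 3, utility 12 - 3 = 9.
Bid 12: wins, pays 4, utility 12 - 4 = 8.
Bid 16: wins, pays 4, utility 12 - 4 = 8.
Bid 30: wins, pays 7, utility 12 - 7 = 5.
The best choice is 9 with utility 9.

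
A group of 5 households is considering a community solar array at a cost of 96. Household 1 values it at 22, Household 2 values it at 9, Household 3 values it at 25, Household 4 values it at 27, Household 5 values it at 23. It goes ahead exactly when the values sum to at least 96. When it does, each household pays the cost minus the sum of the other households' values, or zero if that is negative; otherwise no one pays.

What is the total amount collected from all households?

57

Total value 106 ≥ cost 96, so it is built.
Household 1: others sum to 84; max(0, 96 - 84) = 12.
Household 2: others sum to 97; max(0, 96 - 97) = 0.
Household 3: others sum to 81; max(0, 96 - 81) = 15.
Household 4: others sum to 79; max(0, 96 - 79) = 17.
Household 5: others sum to 83; max(0, 96 - 83) = 13.
Total collected = 12 + 0 + 15 + 17 + 13 = 57.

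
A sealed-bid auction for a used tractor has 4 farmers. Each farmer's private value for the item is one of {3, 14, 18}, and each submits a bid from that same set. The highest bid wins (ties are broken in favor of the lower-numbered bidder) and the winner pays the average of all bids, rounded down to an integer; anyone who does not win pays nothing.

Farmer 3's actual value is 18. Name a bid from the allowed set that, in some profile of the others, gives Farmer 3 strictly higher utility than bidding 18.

Suppose Farmer 1 bids 3, Farmer 2 bids 3 and Farmer 4 bids 3.
Bid 18: wins, pays 6, utility 18 - 6 = 12.
Bid 14: wins, pays 5, utility 18 - 5 = 13.
So bidding 14 beats truth here (13 > 12).

14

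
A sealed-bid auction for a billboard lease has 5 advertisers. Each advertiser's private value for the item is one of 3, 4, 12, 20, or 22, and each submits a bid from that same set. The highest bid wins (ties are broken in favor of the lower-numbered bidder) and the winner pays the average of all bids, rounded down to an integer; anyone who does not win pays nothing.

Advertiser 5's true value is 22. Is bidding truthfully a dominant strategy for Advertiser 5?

No

Consider the case where Advertiser 1 bids 3, Advertiser 2 bids 3, Advertiser 3 bids 3 and Advertiser 4 bids 3.
Truthful bid 22: wins, pays 6, utility 22 - 6 = 16.
Bid 4 instead: wins, pays 3, utility 22 - 3 = 19.
Since 19 > 16, bidding 4 is strictly better here, so truthful bidding is not dominant.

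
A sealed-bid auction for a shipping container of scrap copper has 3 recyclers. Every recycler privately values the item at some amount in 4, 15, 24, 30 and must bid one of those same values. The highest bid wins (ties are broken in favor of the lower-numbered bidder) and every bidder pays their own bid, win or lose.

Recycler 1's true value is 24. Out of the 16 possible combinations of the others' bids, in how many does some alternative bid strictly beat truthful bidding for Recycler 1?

Others bid (4, 4): truth gives 0; bid 4 gives 20 > 0. Violating.
Others bid (4, 15): truth gives 0; bid 15 gives 9 > 0. Violating.
Others bid (4, 30): truth gives -24; bid 4 gives -4 > -24. Violating.
Others bid (15, 4): truth gives 0; bid 15 gives 9 > 0. Violating.
Others bid (4, 24): truth gives 0; no alternative beats it.
Others bid (15, 24): truth gives 0; no alternative beats it.
(Checking all 16 profiles: 11 have a profitable deviation, 5 do not.)

11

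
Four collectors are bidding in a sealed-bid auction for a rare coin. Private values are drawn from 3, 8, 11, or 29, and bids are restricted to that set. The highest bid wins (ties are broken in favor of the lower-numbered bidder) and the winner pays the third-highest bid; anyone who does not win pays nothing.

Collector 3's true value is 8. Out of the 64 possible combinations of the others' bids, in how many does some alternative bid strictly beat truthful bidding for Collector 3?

Others bid (3, 3, 11): truth gives 0; bid 11 gives 5 > 0. Violating.
Others bid (3, 3, 29): truth gives 0; bid 29 gives 5 > 0. Violating.
Others bid (3, 8, 3): truth gives 0; bid 11 gives 5 > 0. Violating.
Others bid (3, 11, 3): truth gives 0; bid 29 gives 5 > 0. Violating.
Others bid (3, 3, 3): truth gives 5; no alternative beats it.
Others bid (3, 3, 8): truth gives 5; no alternative beats it.
(Checking all 64 profiles: 6 have a profitable deviation, 58 do not.)

6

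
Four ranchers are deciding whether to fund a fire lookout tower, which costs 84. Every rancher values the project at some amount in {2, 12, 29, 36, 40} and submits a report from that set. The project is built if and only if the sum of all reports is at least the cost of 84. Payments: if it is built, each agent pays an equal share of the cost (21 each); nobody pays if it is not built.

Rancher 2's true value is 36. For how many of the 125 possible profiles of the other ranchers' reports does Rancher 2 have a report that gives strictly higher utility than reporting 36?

Others report (2, 2, 40): truth gives 0; report 40 gives 15 > 0. Violating.
Others report (2, 40, 2): truth gives 0; report 40 gives 15 > 0. Violating.
Others report (40, 2, 2): truth gives 0; report 40 gives 15 > 0. Violating.
Others report (2, 2, 2): truth gives 0; no alternative beats it.
Others report (2, 2, 12): truth gives 0; no alternative beats it.
(Checking all 125 profiles: 3 have a profitable deviation, 122 do not.)

3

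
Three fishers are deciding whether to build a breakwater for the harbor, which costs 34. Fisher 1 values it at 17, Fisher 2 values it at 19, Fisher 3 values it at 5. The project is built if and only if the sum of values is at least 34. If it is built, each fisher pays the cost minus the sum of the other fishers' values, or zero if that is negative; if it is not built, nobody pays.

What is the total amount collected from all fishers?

Total value 41 ≥ cost 34, so it is built.
Fisher 1: others sum to 24; max(0, 34 - 24) = 10.
Fisher 2: others sum to 22; max(0, 34 - 22) = 12.
Fisher 3: others sum to 36; max(0, 34 - 36) = 0.
Total collected = 10 + 12 + 0 = 22.

22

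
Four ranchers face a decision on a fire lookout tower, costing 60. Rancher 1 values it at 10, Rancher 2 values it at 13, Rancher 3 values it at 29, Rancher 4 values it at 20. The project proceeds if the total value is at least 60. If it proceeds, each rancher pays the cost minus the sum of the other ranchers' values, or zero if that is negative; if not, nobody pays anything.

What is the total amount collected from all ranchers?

26

Total value 72 ≥ cost 60, so it is built.
Rancher 1: others sum to 62; max(0, 60 - 62) = 0.
Rancher 2: others sum to 59; max(0, 60 - 59) = 1.
Rancher 3: others sum to 43; max(0, 60 - 43) = 17.
Rancher 4: others sum to 52; max(0, 60 - 52) = 8.
Total collected = 0 + 1 + 17 + 8 = 26.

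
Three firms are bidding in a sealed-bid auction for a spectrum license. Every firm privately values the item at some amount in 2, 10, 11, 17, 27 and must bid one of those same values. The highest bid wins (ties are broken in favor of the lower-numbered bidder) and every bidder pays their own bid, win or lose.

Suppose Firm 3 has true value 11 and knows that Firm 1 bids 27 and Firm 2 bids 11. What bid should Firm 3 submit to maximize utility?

2

Bid 2: loses but pays 2, utility -2.
Bid 10: loses but pays 10, utility -10.
Bid 11: loses but pays 11, utility -11.
Bid 17: loses but pays 17, utility -17.
Bid 27: loses but pays 27, utility -27.
The best choice is 2 with utility -2.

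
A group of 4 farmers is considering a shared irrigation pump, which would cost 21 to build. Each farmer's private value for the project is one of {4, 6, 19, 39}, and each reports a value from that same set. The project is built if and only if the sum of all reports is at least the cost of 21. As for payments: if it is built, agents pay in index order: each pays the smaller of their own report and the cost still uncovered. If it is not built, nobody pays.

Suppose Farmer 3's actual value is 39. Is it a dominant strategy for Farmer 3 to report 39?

Consider the case where Farmer 1 reports 4, Farmer 2 reports 4 and Farmer 4 reports 19.
Truthful report 39: project built, pays 13, utility 39 - 13 = 26.
Report 4 instead: project built, pays 4, utility 39 - 4 = 35.
Since 35 > 26, reporting 4 is strictly better here, so truthful reporting is not dominant.

No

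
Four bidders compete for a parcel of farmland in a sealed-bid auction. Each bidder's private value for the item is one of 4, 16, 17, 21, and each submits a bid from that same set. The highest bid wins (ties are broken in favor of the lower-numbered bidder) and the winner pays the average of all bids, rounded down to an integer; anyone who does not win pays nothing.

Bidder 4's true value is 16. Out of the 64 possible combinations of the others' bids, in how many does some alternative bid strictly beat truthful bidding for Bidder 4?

Others bid (4, 4, 16): truth gives 0; bid 17 gives 6 > 0. Violating.
Others bid (4, 4, 17): truth gives 0; bid 21 gives 5 > 0. Violating.
Others bid (4, 16, 4): truth gives 0; bid 17 gives 6 > 0. Violating.
Others bid (4, 16, 16): truth gives 0; bid 17 gives 3 > 0. Violating.
Others bid (4, 4, 4): truth gives 9; no alternative beats it.
Others bid (4, 4, 21): truth gives 0; no alternative beats it.
(Checking all 64 profiles: 18 have a profitable deviation, 46 do not.)

18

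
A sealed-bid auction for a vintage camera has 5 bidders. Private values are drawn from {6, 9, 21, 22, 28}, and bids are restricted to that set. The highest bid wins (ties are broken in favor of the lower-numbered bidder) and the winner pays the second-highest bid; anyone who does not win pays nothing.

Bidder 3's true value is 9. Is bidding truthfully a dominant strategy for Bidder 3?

Yes

Check each profile of the others' bids and compare truth against every alternative bid.
Others bid (6, 6, 6, 6): truth gives 3, best alternative gives 3.
Others bid (6, 6, 6, 9): truth gives 0, best alternative gives 0.
Others bid (6, 6, 6, 21): truth gives 0, best alternative gives 0.
Others bid (6, 6, 6, 22): truth gives 0, best alternative gives 0.
Others bid (6, 6, 6, 28): truth gives 0, best alternative gives 0.
Others bid (6, 6, 9, 6): truth gives 0, best alternative gives 0.
(Remaining 619 profiles checked similarly; truth is weakly best in each.)
In every case the truthful bid is at least as good as any alternative, so it is a dominant strategy.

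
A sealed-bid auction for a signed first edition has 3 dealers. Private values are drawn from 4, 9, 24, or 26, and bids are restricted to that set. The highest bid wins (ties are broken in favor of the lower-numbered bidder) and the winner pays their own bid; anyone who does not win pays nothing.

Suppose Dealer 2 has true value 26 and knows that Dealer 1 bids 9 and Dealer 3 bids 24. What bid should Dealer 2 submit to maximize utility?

Bid 4: loses, pays 0, utility 0.
Bid 9: loses, pays 0, utility 0.
Bid 24: wins, pays 24, utility 26 - 24 = 2.
Bid 26: wins, pays 26, utility 26 - 26 = 0.
The best choice is 24 with utility 2.

24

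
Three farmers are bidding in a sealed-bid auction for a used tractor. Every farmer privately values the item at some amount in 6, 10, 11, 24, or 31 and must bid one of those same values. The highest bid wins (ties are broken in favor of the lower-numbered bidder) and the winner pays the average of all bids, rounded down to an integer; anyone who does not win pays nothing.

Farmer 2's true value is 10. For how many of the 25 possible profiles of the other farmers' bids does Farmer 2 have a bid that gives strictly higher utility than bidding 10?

Others bid (6, 11): truth gives 0; bid 11 gives 1 > 0. Violating.
Others bid (10, 6): truth gives 0; bid 11 gives 1 > 0. Violating.
Others bid (6, 6): truth gives 3; no alternative beats it.
Others bid (6, 10): truth gives 2; no alternative beats it.
(Checking all 25 profiles: 2 have a profitable deviation, 23 do not.)

2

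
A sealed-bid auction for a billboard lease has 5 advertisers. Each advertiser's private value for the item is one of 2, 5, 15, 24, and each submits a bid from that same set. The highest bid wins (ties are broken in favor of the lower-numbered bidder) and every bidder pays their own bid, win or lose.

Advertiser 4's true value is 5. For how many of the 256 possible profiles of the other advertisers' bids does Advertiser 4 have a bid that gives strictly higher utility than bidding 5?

254

Others bid (2, 2, 2, 15): truth gives -5; bid 2 gives -2 > -5. Violating.
Others bid (2, 2, 2, 24): truth gives -5; bid 2 gives -2 > -5. Violating.
Others bid (2, 2, 5, 2): truth gives -5; bid 2 gives -2 > -5. Violating.
Others bid (2, 2, 5, 5): truth gives -5; bid 2 gives -2 > -5. Violating.
Others bid (2, 2, 2, 2): truth gives 0; no alternative beats it.
Others bid (2, 2, 2, 5): truth gives 0; no alternative beats it.
(Checking all 256 profiles: 254 have a profitable deviation, 2 do not.)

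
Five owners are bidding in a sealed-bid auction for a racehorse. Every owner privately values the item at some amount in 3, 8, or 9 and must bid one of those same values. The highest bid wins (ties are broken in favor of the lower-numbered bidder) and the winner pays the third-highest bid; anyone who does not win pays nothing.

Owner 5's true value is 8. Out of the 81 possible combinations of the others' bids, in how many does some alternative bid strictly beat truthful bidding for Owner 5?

Others bid (3, 3, 3, 8): truth gives 0; bid 9 gives 5 > 0. Violating.
Others bid (3, 3, 8, 3): truth gives 0; bid 9 gives 5 > 0. Violating.
Others bid (3, 8, 3, 3): truth gives 0; bid 9 gives 5 > 0. Violating.
Others bid (8, 3, 3, 3): truth gives 0; bid 9 gives 5 > 0. Violating.
Others bid (3, 3, 3, 3): truth gives 5; no alternative beats it.
Others bid (3, 3, 3, 9): truth gives 0; no alternative beats it.
(Checking all 81 profiles: 4 have a profitable deviation, 77 do not.)

4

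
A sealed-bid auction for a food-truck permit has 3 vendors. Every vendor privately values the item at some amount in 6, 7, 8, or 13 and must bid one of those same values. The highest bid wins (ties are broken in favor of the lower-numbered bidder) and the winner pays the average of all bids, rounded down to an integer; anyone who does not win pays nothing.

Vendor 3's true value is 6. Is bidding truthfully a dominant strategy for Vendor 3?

Check each profile of the others' bids and compare truth against every alternative bid.
Others bid (6, 6): truth gives 0, best alternative gives 0.
Others bid (6, 7): truth gives 0, best alternative gives 0.
Others bid (6, 8): truth gives 0, best alternative gives 0.
Others bid (6, 13): truth gives 0, best alternative gives 0.
Others bid (7, 6): truth gives 0, best alternative gives 0.
Others bid (7, 7): truth gives 0, best alternative gives 0.
(Remaining 10 profiles checked similarly; truth is weakly best in each.)
In every case the truthful bid is at least as good as any alternative, so it is a dominant strategy.

Yes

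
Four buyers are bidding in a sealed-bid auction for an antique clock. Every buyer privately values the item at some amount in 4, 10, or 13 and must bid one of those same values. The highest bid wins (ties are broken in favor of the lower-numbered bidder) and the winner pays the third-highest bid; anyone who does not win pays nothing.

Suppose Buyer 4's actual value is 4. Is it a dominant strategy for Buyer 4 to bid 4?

Check each profile of the others' bids and compare truth against every alternative bid.
Others bid (4, 4, 4): truth gives 0, best alternative gives 0.
Others bid (4, 4, 10): truth gives 0, best alternative gives 0.
Others bid (4, 4, 13): truth gives 0, best alternative gives 0.
Others bid (4, 10, 4): truth gives 0, best alternative gives 0.
Others bid (4, 10, 10): truth gives 0, best alternative gives 0.
Others bid (4, 10, 13): truth gives 0, best alternative gives 0.
(Remaining 21 profiles checked similarly; truth is weakly best in each.)
In every case the truthful bid is at least as good as any alternative, so it is a dominant strategy.

Yes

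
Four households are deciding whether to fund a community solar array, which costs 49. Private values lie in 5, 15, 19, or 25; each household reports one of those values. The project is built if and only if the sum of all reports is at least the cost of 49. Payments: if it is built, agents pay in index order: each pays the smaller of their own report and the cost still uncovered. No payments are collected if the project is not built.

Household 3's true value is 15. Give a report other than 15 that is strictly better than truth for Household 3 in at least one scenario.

5

Suppose Household 1 reports 5, Household 2 reports 15 and Household 4 reports 25.
Report 15: project built, pays 15, utility 15 - 15 = 0.
Report 5: project built, pays 5, utility 15 - 5 = 10.
So reporting 5 beats truth here (10 > 0).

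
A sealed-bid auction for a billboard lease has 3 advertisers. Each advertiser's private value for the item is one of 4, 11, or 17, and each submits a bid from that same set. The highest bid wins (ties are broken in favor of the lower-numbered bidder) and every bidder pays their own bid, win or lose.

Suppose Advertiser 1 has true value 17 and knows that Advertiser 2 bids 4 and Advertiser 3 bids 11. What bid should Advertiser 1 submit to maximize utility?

Bid 4: loses but pays 4, utility -4.
Bid 11: wins, pays 11, utility 17 - 11 = 6.
Bid 17: wins, pays 17, utility 17 - 17 = 0.
The best choice is 11 with utility 6.

11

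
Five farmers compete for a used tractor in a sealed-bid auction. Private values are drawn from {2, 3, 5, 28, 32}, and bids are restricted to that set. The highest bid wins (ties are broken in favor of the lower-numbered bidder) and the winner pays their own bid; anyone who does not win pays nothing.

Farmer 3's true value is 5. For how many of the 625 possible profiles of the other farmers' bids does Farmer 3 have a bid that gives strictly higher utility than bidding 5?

Others bid (2, 2, 2, 2): truth gives 0; bid 3 gives 2 > 0. Violating.
Others bid (2, 2, 2, 3): truth gives 0; bid 3 gives 2 > 0. Violating.
Others bid (2, 2, 3, 2): truth gives 0; bid 3 gives 2 > 0. Violating.
Others bid (2, 2, 3, 3): truth gives 0; bid 3 gives 2 > 0. Violating.
Others bid (2, 2, 2, 5): truth gives 0; no alternative beats it.
Others bid (2, 2, 2, 28): truth gives 0; no alternative beats it.
(Checking all 625 profiles: 4 have a profitable deviation, 621 do not.)

4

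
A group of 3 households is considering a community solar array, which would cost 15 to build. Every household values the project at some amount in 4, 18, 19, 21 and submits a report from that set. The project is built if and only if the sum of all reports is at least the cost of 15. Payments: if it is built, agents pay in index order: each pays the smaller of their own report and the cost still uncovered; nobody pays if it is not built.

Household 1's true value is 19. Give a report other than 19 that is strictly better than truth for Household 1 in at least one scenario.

4

Suppose Household 2 reports 4 and Household 3 reports 18.
Report 19: project built, pays 15, utility 19 - 15 = 4.
Report 4: project built, pays 4, utility 19 - 4 = 15.
So reporting 4 beats truth here (15 > 4).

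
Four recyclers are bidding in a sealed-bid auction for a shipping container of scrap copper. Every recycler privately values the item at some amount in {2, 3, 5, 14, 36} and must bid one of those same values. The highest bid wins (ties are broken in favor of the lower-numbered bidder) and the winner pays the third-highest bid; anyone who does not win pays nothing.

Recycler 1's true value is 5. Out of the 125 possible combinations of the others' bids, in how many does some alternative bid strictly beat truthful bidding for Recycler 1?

Others bid (2, 2, 14): truth gives 0; bid 14 gives 3 > 0. Violating.
Others bid (2, 2, 36): truth gives 0; bid 36 gives 3 > 0. Violating.
Others bid (2, 3, 14): truth gives 0; bid 14 gives 2 > 0. Violating.
Others bid (2, 3, 36): truth gives 0; bid 36 gives 2 > 0. Violating.
Others bid (2, 2, 2): truth gives 3; no alternative beats it.
Others bid (2, 2, 3): truth gives 3; no alternative beats it.
(Checking all 125 profiles: 24 have a profitable deviation, 101 do not.)

24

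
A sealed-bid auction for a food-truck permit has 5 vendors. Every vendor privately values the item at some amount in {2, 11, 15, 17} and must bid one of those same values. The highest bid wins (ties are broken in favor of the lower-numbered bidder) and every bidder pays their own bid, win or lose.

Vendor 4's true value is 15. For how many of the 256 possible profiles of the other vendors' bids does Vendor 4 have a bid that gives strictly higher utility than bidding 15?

234

Others bid (2, 2, 2, 2): truth gives 0; bid 11 gives 4 > 0. Violating.
Others bid (2, 2, 2, 11): truth gives 0; bid 11 gives 4 > 0. Violating.
Others bid (2, 2, 2, 17): truth gives -15; bid 2 gives -2 > -15. Violating.
Others bid (2, 2, 11, 17): truth gives -15; bid 2 gives -2 > -15. Violating.
Others bid (2, 2, 2, 15): truth gives 0; no alternative beats it.
Others bid (2, 2, 11, 2): truth gives 0; no alternative beats it.
(Checking all 256 profiles: 234 have a profitable deviation, 22 do not.)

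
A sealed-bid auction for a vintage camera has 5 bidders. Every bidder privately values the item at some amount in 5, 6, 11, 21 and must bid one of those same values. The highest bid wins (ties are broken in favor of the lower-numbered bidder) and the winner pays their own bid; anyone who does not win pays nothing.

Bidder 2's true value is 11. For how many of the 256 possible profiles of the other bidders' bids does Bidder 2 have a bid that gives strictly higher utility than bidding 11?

8

Others bid (5, 5, 5, 5): truth gives 0; bid 6 gives 5 > 0. Violating.
Others bid (5, 5, 5, 6): truth gives 0; bid 6 gives 5 > 0. Violating.
Others bid (5, 5, 6, 5): truth gives 0; bid 6 gives 5 > 0. Violating.
Others bid (5, 5, 6, 6): truth gives 0; bid 6 gives 5 > 0. Violating.
Others bid (5, 5, 5, 11): truth gives 0; no alternative beats it.
Others bid (5, 5, 5, 21): truth gives 0; no alternative beats it.
(Checking all 256 profiles: 8 have a profitable deviation, 248 do not.)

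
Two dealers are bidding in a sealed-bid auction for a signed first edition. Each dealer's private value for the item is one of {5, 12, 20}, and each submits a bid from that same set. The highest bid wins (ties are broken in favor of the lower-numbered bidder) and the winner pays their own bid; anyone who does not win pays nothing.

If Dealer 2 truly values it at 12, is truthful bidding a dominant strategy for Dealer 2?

Check each profile of the others' bids and compare truth against every alternative bid.
Others bid (5): truth gives 0, best alternative gives 0.
Others bid (12): truth gives 0, best alternative gives 0.
Others bid (20): truth gives 0, best alternative gives 0.
In every case the truthful bid is at least as good as any alternative, so it is a dominant strategy.

Yes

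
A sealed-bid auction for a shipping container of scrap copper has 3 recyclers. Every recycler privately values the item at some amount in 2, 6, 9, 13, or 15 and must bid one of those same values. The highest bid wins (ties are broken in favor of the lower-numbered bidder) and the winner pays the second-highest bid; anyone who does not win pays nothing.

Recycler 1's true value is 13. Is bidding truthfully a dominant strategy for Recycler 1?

Check each profile of the others' bids and compare truth against every alternative bid.
Others bid (2, 2): truth gives 11, best alternative gives 11.
Others bid (2, 6): truth gives 7, best alternative gives 7.
Others bid (6, 2): truth gives 7, best alternative gives 7.
Others bid (6, 6): truth gives 7, best alternative gives 7.
Others bid (2, 9): truth gives 4, best alternative gives 4.
Others bid (6, 9): truth gives 4, best alternative gives 4.
(Remaining 19 profiles checked similarly; truth is weakly best in each.)
In every case the truthful bid is at least as good as any alternative, so it is a dominant strategy.

Yes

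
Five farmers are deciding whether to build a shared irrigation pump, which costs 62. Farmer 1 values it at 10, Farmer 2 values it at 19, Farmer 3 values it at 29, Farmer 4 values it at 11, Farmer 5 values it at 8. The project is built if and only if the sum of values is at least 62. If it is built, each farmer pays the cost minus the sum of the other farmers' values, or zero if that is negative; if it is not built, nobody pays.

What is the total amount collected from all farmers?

Total value 77 ≥ cost 62, so it is built.
Farmer 1: others sum to 67; max(0, 62 - 67) = 0.
Farmer 2: others sum to 58; max(0, 62 - 58) = 4.
Farmer 3: others sum to 48; max(0, 62 - 48) = 14.
Farmer 4: others sum to 66; max(0, 62 - 66) = 0.
Farmer 5: others sum to 69; max(0, 62 - 69) = 0.
Total collected = 0 + 4 + 14 + 0 + 0 = 18.

18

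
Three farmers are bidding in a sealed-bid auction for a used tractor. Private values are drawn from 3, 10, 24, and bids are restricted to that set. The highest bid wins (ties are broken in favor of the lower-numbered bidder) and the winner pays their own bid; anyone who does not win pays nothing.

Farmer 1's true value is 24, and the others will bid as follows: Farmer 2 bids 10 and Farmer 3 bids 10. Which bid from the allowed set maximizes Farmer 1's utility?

10

Bid 3: loses, pays 0, utility 0.
Bid 10: wins, pays 10, utility 24 - 10 = 14.
Bid 24: wins, pays 24, utility 24 - 24 = 0.
The best choice is 10 with utility 14.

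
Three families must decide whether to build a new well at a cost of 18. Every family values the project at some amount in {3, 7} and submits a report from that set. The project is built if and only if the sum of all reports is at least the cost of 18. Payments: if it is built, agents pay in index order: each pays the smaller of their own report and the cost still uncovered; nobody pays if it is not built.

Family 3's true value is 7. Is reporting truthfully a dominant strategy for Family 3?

Yes

Check each profile of the others' reports and compare truth against every alternative report.
Others report (7, 7): truth gives 3, best alternative gives 0.
Others report (3, 3): truth gives 0, best alternative gives 0.
Others report (3, 7): truth gives 0, best alternative gives 0.
Others report (7, 3): truth gives 0, best alternative gives 0.
In every case the truthful report is at least as good as any alternative, so it is a dominant strategy.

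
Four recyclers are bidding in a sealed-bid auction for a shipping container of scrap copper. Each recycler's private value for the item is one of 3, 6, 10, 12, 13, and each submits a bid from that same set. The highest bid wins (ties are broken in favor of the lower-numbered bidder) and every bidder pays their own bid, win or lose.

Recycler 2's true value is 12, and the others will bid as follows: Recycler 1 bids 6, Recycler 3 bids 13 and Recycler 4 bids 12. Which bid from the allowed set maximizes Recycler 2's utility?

13

Bid 3: loses but pays 3, utility -3.
Bid 6: loses but pays 6, utility -6.
Bid 10: loses but pays 10, utility -10.
Bid 12: loses but pays 12, utility -12.
Bid 13: wins, pays 13, utility 12 - 13 = -1.
The best choice is 13 with utility -1.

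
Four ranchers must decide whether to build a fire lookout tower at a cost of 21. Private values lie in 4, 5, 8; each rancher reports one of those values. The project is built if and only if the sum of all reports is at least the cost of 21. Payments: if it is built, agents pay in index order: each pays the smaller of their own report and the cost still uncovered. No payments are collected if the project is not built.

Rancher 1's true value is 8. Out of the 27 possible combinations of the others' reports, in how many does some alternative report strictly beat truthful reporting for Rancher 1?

Others report (4, 4, 8): truth gives 0; report 5 gives 3 > 0. Violating.
Others report (4, 5, 8): truth gives 0; report 4 gives 4 > 0. Violating.
Others report (4, 8, 4): truth gives 0; report 5 gives 3 > 0. Violating.
Others report (4, 8, 5): truth gives 0; report 4 gives 4 > 0. Violating.
Others report (4, 4, 4): truth gives 0; no alternative beats it.
Others report (4, 4, 5): truth gives 0; no alternative beats it.
(Checking all 27 profiles: 19 have a profitable deviation, 8 do not.)

19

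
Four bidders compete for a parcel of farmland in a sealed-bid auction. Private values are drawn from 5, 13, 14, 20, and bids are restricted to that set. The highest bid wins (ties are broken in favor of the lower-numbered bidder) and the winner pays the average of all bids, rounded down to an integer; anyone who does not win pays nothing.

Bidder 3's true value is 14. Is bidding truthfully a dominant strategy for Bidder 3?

Consider the case where Bidder 1 bids 5, Bidder 2 bids 5 and Bidder 4 bids 20.
Truthful bid 14: loses, pays 0, utility 0.
Bid 20 instead: wins, pays 12, utility 14 - 12 = 2.
Since 2 > 0, bidding 20 is strictly better here, so truthful bidding is not dominant.

No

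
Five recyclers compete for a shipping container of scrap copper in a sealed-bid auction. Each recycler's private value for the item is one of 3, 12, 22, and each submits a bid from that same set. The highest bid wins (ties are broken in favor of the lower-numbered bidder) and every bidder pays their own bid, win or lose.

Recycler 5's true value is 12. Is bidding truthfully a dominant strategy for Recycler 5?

No

Consider the case where Recycler 1 bids 3, Recycler 2 bids 3, Recycler 3 bids 3 and Recycler 4 bids 12.
Truthful bid 12: loses but pays 12, utility -12.
Bid 3 instead: loses but pays 3, utility -3.
Since -3 > -12, bidding 3 is strictly better here, so truthful bidding is not dominant.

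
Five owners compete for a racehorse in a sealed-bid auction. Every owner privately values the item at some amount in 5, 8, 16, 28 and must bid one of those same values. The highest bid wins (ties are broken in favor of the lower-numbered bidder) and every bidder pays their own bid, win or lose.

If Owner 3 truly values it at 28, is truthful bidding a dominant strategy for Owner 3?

No

Consider the case where Owner 1 bids 5, Owner 2 bids 5, Owner 4 bids 5 and Owner 5 bids 5.
Truthful bid 28: wins, pays 28, utility 28 - 28 = 0.
Bid 8 instead: wins, pays 8, utility 28 - 8 = 20.
Since 20 > 0, bidding 8 is strictly better here, so truthful bidding is not dominant.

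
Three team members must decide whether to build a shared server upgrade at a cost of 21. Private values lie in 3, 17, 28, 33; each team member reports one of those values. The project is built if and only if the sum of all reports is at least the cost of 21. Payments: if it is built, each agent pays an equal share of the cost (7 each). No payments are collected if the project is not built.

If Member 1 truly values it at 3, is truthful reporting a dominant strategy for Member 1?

Yes

Check each profile of the others' reports and compare truth against every alternative report.
Others report (3, 3): truth gives 0, best alternative gives -4.
Others report (3, 17): truth gives -4, best alternative gives -4.
Others report (3, 28): truth gives -4, best alternative gives -4.
Others report (3, 33): truth gives -4, best alternative gives -4.
Others report (17, 3): truth gives -4, best alternative gives -4.
Others report (17, 17): truth gives -4, best alternative gives -4.
(Remaining 10 profiles checked similarly; truth is weakly best in each.)
In every case the truthful report is at least as good as any alternative, so it is a dominant strategy.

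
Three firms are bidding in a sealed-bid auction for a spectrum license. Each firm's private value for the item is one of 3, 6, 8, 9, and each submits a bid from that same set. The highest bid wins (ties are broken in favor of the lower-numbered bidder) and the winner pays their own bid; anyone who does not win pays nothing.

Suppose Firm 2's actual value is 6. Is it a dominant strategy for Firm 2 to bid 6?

Check each profile of the others' bids and compare truth against every alternative bid.
Others bid (3, 3): truth gives 0, best alternative gives 0.
Others bid (3, 6): truth gives 0, best alternative gives 0.
Others bid (3, 8): truth gives 0, best alternative gives 0.
Others bid (3, 9): truth gives 0, best alternative gives 0.
Others bid (6, 3): truth gives 0, best alternative gives 0.
Others bid (6, 6): truth gives 0, best alternative gives 0.
(Remaining 10 profiles checked similarly; truth is weakly best in each.)
In every case the truthful bid is at least as good as any alternative, so it is a dominant strategy.

Yes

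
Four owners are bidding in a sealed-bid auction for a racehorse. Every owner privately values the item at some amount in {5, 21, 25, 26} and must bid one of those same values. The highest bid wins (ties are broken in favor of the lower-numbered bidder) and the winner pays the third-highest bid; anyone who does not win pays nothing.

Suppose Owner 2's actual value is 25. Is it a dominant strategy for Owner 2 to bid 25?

Consider the case where Owner 1 bids 5, Owner 3 bids 5 and Owner 4 bids 26.
Truthful bid 25: loses, pays 0, utility 0.
Bid 26 instead: wins, pays 5, utility 25 - 5 = 20.
Since 20 > 0, bidding 26 is strictly better here, so truthful bidding is not dominant.

No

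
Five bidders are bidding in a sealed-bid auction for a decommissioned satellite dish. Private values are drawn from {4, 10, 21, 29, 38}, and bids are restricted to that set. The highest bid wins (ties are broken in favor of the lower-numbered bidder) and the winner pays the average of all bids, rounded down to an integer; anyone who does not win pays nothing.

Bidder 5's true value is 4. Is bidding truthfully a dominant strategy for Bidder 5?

Yes

Check each profile of the others' bids and compare truth against every alternative bid.
Others bid (4, 4, 4, 4): truth gives 0, best alternative gives -1.
Others bid (4, 4, 4, 10): truth gives 0, best alternative gives 0.
Others bid (4, 4, 4, 21): truth gives 0, best alternative gives 0.
Others bid (4, 4, 4, 29): truth gives 0, best alternative gives 0.
Others bid (4, 4, 4, 38): truth gives 0, best alternative gives 0.
Others bid (4, 4, 10, 4): truth gives 0, best alternative gives 0.
(Remaining 619 profiles checked similarly; truth is weakly best in each.)
In every case the truthful bid is at least as good as any alternative, so it is a dominant strategy.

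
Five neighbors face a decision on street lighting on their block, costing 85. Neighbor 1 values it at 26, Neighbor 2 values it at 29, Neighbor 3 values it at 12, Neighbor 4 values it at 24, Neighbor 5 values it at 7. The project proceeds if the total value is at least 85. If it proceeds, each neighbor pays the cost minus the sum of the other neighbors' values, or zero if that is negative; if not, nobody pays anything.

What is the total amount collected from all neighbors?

40

Total value 98 ≥ cost 85, so it is built.
Neighbor 1: others sum to 72; max(0, 85 - 72) = 13.
Neighbor 2: others sum to 69; max(0, 85 - 69) = 16.
Neighbor 3: others sum to 86; max(0, 85 - 86) = 0.
Neighbor 4: others sum to 74; max(0, 85 - 74) = 11.
Neighbor 5: others sum to 91; max(0, 85 - 91) = 0.
Total collected = 13 + 16 + 0 + 11 + 0 = 40.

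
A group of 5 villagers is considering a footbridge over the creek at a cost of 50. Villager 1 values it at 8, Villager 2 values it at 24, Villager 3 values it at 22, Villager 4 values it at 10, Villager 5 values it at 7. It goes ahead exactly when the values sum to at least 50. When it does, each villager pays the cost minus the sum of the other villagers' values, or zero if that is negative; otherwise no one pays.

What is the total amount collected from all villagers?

Total value 71 ≥ cost 50, so it is built.
Villager 1: others sum to 63; max(0, 50 - 63) = 0.
Villager 2: others sum to 47; max(0, 50 - 47) = 3.
Villager 3: others sum to 49; max(0, 50 - 49) = 1.
Villager 4: others sum to 61; max(0, 50 - 61) = 0.
Villager 5: others sum to 64; max(0, 50 - 64) = 0.
Total collected = 0 + 3 + 1 + 0 + 0 = 4.

4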